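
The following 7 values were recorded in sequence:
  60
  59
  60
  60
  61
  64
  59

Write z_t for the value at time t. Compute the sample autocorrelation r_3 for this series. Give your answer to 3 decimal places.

-0.088

Mean z̄ = (60 + 59 + 60 + 60 + 61 + 64 + 59)/7 = 60.4286
Σ(z_t−z̄)(z_{t+3}−z̄) = (0.1837) + (-0.8163) + (-1.5306) + (0.6122) = -1.5510
Denominator Σ(z_t−z̄)² = 17.7143
r_3 = -1.5510 / 17.7143 = -0.088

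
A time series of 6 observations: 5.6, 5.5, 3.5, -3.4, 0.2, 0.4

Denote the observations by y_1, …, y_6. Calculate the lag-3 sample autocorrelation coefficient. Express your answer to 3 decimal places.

-0.451

Mean ȳ = (5.6 + 5.5 + 3.5 − 3.4 + 0.2 + 0.4)/6 = 1.9667
Deviations from mean: 3.6333, 3.5333, 1.5333, -5.3667, -1.7667, -1.5667
Σ(y_t−ȳ)(y_{t+3}−ȳ) = (-19.4989) + (-6.2422) + (-2.4022) = -28.1433
Denominator Σ(y_t−ȳ)² = 62.4133
r_3 = -28.1433 / 62.4133 = -0.451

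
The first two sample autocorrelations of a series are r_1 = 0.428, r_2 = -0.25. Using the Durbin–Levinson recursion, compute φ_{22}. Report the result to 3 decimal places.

-0.530

φ_{22} = (r_2 − r_1²) / (1 − r_1²)
r_1² = (0.428)² = 0.183184
Numerator = -0.25 − 0.1832 = -0.4332; denominator = 1 − 0.1832 = 0.8168
φ_{22} = -0.4332 / 0.8168 = -0.530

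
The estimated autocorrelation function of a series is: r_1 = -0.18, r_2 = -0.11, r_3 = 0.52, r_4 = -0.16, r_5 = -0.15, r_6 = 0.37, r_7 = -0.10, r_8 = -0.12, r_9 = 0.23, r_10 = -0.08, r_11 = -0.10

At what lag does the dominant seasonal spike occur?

3

The largest autocorrelation is r_3 = 0.52, with weaker echoes at lags 6 (0.37) and 9 (0.23); the remaining lags stay at or below -0.08.
The dominant spike at lag 3 indicates a seasonal period of 3.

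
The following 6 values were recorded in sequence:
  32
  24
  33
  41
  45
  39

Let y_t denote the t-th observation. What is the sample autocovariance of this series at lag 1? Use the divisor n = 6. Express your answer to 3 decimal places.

Mean ȳ = (32 + 24 + 33 + 41 + 45 + 39)/6 = 35.6667
Σ_{t=1}^{5}(y_t−ȳ)(y_{t+1}−ȳ) = 140.5556
γ_1 = 140.5556 / 6 = 23.426

23.426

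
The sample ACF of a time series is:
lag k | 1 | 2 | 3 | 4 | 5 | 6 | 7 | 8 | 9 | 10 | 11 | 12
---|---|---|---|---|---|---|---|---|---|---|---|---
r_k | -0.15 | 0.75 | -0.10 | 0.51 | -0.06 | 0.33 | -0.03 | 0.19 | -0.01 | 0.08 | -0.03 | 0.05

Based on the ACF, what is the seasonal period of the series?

The largest autocorrelation is r_2 = 0.75, with weaker echoes at lags 4 (0.51), 6 (0.33) and 8 (0.19); the remaining lags stay at or below 0.08.
The dominant spike at lag 2 indicates a seasonal period of 2.

2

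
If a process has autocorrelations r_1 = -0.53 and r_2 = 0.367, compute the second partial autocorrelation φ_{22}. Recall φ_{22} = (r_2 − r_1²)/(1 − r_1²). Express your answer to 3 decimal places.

0.120

φ_{22} = (r_2 − r_1²) / (1 − r_1²)
r_1² = (-0.53)² = 0.2809
Numerator = 0.367 − 0.2809 = 0.0861; denominator = 1 − 0.2809 = 0.7191
φ_{22} = 0.0861 / 0.7191 = 0.120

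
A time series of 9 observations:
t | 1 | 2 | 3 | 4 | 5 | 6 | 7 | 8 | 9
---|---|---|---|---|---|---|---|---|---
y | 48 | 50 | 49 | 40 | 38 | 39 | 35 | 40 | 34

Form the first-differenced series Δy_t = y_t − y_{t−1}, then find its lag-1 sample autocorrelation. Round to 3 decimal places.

-0.359

First differences Δy: 2, -1, -9, -2, 1, -4, 5, -6
Mean of differences = -1.7500
Numerator Σ(Δy_t−Δȳ)(Δy_{t+1}−Δȳ) = -51.5625
Denominator Σ(Δy_t−Δȳ)² = 143.5000
r_1(Δy) = -51.5625 / 143.5000 = -0.359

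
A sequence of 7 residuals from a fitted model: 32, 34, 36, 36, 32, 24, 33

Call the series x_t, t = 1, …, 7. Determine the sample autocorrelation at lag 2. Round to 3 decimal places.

Mean x̄ = (32 + 34 + 36 + 36 + 32 + 24 + 33)/7 = 32.4286
Deviations from mean: -0.4286, 1.5714, 3.5714, 3.5714, -0.4286, -8.4286, 0.5714
Σ(x_t−x̄)(x_{t+2}−x̄) = (-1.5306) + (5.6122) + (-1.5306) + (-30.1020) + (-0.2449) = -27.7959
Denominator Σ(x_t−x̄)² = 99.7143
r_2 = -27.7959 / 99.7143 = -0.279

-0.279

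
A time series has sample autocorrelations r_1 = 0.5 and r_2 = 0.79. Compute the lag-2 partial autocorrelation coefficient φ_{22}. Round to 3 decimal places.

φ_{22} = (r_2 − r_1²) / (1 − r_1²)
r_1² = (0.5)² = 0.25
Numerator = 0.79 − 0.2500 = 0.5400; denominator = 1 − 0.2500 = 0.7500
φ_{22} = 0.5400 / 0.7500 = 0.720

0.720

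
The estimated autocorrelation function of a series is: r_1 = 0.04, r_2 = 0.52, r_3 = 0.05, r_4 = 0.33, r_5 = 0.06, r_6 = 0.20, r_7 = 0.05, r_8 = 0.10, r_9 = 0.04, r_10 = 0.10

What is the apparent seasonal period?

2

The largest autocorrelation is r_2 = 0.52, with weaker echoes at lags 4 (0.33) and 6 (0.20); the remaining lags stay at or below 0.10.
The dominant spike at lag 2 indicates a seasonal period of 2.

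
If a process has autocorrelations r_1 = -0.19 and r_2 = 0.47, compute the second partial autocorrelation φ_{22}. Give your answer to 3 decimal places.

0.450

φ_{22} = (r_2 − r_1²) / (1 − r_1²)
r_1² = (-0.19)² = 0.0361
Numerator = 0.47 − 0.0361 = 0.4339; denominator = 1 − 0.0361 = 0.9639
φ_{22} = 0.4339 / 0.9639 = 0.450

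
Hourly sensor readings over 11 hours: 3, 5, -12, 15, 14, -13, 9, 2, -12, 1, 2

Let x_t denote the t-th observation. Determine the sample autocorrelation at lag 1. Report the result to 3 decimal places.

Mean x̄ = (3 + 5 − 12 + 15 + 14 − 13 + 9 + 2 − 12 + 1 + 2)/11 = 1.2727
Numerator Σ_{t=1}^{10}(x_t−x̄)(x_{t+1}−x̄) = -343.0744
Denominator Σ(x_t−x̄)² = 984.1818
r_1 = -343.0744 / 984.1818 = -0.349

-0.349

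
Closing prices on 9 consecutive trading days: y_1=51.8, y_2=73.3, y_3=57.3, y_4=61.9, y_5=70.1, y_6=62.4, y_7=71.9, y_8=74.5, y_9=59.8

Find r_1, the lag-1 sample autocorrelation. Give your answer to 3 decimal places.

Mean ȳ = (51.8 + 73.3 + 57.3 + 61.9 + 70.1 + 62.4 + 71.9 + 74.5 + 59.8)/9 = 64.7778
Numerator Σ_{t=1}^{8}(y_t−ȳ)(y_{t+1}−ȳ) = -176.8649
Denominator Σ(y_t−ȳ)² = 509.2556
r_1 = -176.8649 / 509.2556 = -0.347

-0.347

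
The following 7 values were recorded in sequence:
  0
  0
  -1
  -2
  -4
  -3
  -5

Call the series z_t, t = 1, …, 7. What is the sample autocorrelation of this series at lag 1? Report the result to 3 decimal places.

Mean z̄ = (0 + 0 − 1 − 2 − 4 − 3 − 5)/7 = -2.1429
Deviations from mean: 2.1429, 2.1429, 1.1429, 0.1429, -1.8571, -0.8571, -2.8571
Σ(z_t−z̄)(z_{t+1}−z̄) = (4.5918) + (2.4490) + (0.1633) + (-0.2653) + (1.5918) + (2.4490) = 10.9796
Denominator Σ(z_t−z̄)² = 22.8571
r_1 = 10.9796 / 22.8571 = 0.480

0.480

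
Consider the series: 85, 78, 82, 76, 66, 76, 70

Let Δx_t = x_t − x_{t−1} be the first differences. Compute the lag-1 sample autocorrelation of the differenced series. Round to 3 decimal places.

-0.545

First differences Δx: -7, 4, -6, -10, 10, -6
Mean of differences = -2.5000
Numerator Σ(Δx_t−Δx̄)(Δx_{t+1}−Δx̄) = -163.2500
Denominator Σ(Δx_t−Δx̄)² = 299.5000
r_1(Δx) = -163.2500 / 299.5000 = -0.545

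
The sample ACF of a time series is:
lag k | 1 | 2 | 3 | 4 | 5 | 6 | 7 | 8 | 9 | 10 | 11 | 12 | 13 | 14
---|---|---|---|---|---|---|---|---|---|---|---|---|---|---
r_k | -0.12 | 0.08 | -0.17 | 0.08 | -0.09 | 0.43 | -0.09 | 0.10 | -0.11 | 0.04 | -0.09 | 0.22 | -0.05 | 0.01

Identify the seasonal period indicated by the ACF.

6

The largest autocorrelation is r_6 = 0.43, with a weaker echo at lag 12 (0.22); the remaining lags stay at or below 0.10.
The dominant spike at lag 6 indicates a seasonal period of 6.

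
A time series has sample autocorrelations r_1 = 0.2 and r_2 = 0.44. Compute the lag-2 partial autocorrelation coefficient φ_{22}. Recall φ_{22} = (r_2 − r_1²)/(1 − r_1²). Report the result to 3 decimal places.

0.417

φ_{22} = (r_2 − r_1²) / (1 − r_1²)
r_1² = (0.2)² = 0.04
Numerator = 0.44 − 0.0400 = 0.4000; denominator = 1 − 0.0400 = 0.9600
φ_{22} = 0.4000 / 0.9600 = 0.417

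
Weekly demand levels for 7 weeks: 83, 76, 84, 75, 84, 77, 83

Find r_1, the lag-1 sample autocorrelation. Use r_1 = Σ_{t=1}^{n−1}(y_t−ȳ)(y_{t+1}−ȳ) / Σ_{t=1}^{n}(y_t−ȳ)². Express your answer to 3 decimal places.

Mean ȳ = (83 + 76 + 84 + 75 + 84 + 77 + 83)/7 = 80.2857
Σ(y_t−ȳ)(y_{t+1}−ȳ) = (-11.6327) + (-15.9184) + (-19.6327) + (-19.6327) + (-12.2041) + (-8.9184) = -87.9388
Denominator Σ(y_t−ȳ)² = 99.4286
r_1 = -87.9388 / 99.4286 = -0.884

-0.884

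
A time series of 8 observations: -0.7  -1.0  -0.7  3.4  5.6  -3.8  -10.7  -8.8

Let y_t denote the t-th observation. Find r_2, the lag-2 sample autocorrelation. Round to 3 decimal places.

Mean ȳ = (-0.7 − 1.0 − 0.7 + 3.4 + 5.6 − 3.8 − 10.7 − 8.8)/8 = -2.0875
Σ(y_t−ȳ)(y_{t+2}−ȳ) = (1.9252) + (5.9677) + (10.6664) + (-9.3973) + (-66.2086) + (11.4952) = -45.5516
Denominator Σ(y_t−ȳ)² = 216.4088
r_2 = -45.5516 / 216.4088 = -0.210

-0.210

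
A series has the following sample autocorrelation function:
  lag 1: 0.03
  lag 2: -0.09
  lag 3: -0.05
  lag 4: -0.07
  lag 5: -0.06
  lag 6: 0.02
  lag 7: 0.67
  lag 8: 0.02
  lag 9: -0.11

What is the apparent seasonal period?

7

The largest autocorrelation is r_7 = 0.67; the remaining lags stay at or below 0.03.
The dominant spike at lag 7 indicates a seasonal period of 7.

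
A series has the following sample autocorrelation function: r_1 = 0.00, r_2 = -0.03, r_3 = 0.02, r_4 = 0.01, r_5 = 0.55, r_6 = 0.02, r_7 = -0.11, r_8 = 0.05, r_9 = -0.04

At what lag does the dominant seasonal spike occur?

5

The largest autocorrelation is r_5 = 0.55; the remaining lags stay at or below 0.05.
The dominant spike at lag 5 indicates a seasonal period of 5.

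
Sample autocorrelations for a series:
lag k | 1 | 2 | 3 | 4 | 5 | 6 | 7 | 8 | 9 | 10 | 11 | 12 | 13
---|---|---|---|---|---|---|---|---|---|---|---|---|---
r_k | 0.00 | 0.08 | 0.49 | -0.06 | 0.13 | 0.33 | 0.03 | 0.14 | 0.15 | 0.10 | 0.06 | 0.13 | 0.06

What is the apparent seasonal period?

The largest autocorrelation is r_3 = 0.49, with weaker echoes at lags 6 (0.33) and 9 (0.15); the remaining lags stay at or below 0.14.
The dominant spike at lag 3 indicates a seasonal period of 3.

3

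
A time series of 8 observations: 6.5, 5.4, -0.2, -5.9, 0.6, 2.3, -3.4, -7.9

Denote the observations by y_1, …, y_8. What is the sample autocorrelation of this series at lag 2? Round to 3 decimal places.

Mean ȳ = (6.5 + 5.4 − 0.2 − 5.9 + 0.6 + 2.3 − 3.4 − 7.9)/8 = -0.3250
Deviations from mean: 6.8250, 5.7250, 0.1250, -5.5750, 0.9250, 2.6250, -3.0750, -7.5750
Numerator Σ_{t=1}^{6}(y_t−ȳ)(y_{t+2}−ȳ) = -68.3113
Denominator Σ(y_t−ȳ)² = 185.0350
r_2 = -68.3113 / 185.0350 = -0.369

-0.369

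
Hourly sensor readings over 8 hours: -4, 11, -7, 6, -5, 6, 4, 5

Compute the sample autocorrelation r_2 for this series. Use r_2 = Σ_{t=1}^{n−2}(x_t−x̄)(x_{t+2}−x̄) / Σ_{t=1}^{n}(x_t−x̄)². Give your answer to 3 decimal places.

0.572

Mean x̄ = (-4 + 11 − 7 + 6 − 5 + 6 + 4 + 5)/8 = 2.0000
Deviations from mean: -6.0000, 9.0000, -9.0000, 4.0000, -7.0000, 4.0000, 2.0000, 3.0000
Numerator Σ_{t=1}^{6}(x_t−x̄)(x_{t+2}−x̄) = 167.0000
Denominator Σ(x_t−x̄)² = 292.0000
r_2 = 167.0000 / 292.0000 = 0.572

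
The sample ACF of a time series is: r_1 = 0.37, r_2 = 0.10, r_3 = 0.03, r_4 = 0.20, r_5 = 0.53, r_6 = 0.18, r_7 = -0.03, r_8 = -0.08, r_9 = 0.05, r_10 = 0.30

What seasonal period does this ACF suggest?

The largest autocorrelation is r_5 = 0.53; the remaining lags stay at or below 0.37. The elevated value at lag 1 (0.37), dropping to 0.10 at lag 2, reflects decaying short-term dependence rather than seasonality.
The dominant spike at lag 5 indicates a seasonal period of 5.

5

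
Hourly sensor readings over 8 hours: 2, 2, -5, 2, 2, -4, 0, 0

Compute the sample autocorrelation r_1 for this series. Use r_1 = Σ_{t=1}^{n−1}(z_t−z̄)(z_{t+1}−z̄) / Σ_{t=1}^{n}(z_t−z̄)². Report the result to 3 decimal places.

-0.359

Mean z̄ = (2 + 2 − 5 + 2 + 2 − 4 + 0 + 0)/8 = -0.1250
Deviations from mean: 2.1250, 2.1250, -4.8750, 2.1250, 2.1250, -3.8750, 0.1250, 0.1250
Σ(z_t−z̄)(z_{t+1}−z̄) = (4.5156) + (-10.3594) + (-10.3594) + (4.5156) + (-8.2344) + (-0.4844) + (0.0156) = -20.3906
Denominator Σ(z_t−z̄)² = 56.8750
r_1 = -20.3906 / 56.8750 = -0.359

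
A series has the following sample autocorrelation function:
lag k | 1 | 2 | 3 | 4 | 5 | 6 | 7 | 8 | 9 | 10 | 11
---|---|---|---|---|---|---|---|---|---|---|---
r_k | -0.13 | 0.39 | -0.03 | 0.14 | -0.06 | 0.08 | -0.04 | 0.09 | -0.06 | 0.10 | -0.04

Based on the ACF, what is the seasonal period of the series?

2

The largest autocorrelation is r_2 = 0.39; the remaining lags stay at or below 0.14.
The dominant spike at lag 2 indicates a seasonal period of 2.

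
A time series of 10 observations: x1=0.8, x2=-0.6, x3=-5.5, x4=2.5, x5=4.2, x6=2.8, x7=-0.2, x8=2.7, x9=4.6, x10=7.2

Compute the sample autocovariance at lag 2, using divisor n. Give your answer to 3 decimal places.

Mean x̄ = (0.8 − 0.6 − 5.5 + 2.5 + 4.2 + 2.8 − 0.2 + 2.7 + 4.6 + 7.2)/10 = 1.8500
Σ_{t=1}^{8}(x_t−x̄)(x_{t+2}−x̄) = -15.6300
γ_2 = -15.6300 / 10 = -1.563

-1.563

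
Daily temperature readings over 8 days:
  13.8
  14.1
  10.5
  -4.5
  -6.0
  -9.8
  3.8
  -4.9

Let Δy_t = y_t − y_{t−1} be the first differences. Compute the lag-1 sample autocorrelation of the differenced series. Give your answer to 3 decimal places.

-0.265

First differences Δy: 0.3, -3.6, -15.0, -1.5, -3.8, 13.6, -8.7
Mean of differences = -2.6714
Numerator Σ(Δy_t−Δȳ)(Δy_{t+1}−Δȳ) = -123.5322
Denominator Σ(Δy_t−Δȳ)² = 465.4343
r_1(Δy) = -123.5322 / 465.4343 = -0.265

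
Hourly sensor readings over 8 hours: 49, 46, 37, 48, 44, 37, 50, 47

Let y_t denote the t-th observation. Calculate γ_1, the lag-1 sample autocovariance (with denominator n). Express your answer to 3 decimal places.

Mean ȳ = (49 + 46 + 37 + 48 + 44 + 37 + 50 + 47)/8 = 44.7500
Deviations: 4.2500, 1.2500, -7.7500, 3.2500, -0.7500, -7.7500, 5.2500, 2.2500
Σ_{t=1}^{7}(y_t−ȳ)(y_{t+1}−ȳ) = -55.0625
γ_1 = -55.0625 / 8 = -6.883

-6.883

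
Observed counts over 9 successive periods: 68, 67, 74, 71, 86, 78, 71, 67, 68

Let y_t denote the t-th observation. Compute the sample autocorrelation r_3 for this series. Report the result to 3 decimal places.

-0.474

Mean ȳ = (68 + 67 + 74 + 71 + 86 + 78 + 71 + 67 + 68)/9 = 72.2222
Σ(y_t−ȳ)(y_{t+3}−ȳ) = (5.1605) + (-71.9506) + (10.2716) + (1.4938) + (-71.9506) + (-24.3951) = -151.3704
Denominator Σ(y_t−ȳ)² = 319.5556
r_3 = -151.3704 / 319.5556 = -0.474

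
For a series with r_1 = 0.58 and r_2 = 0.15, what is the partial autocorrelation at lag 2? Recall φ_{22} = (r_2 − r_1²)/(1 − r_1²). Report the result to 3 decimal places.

-0.281

φ_{22} = (r_2 − r_1²) / (1 − r_1²)
r_1² = (0.58)² = 0.3364
Numerator = 0.15 − 0.3364 = -0.1864; denominator = 1 − 0.3364 = 0.6636
φ_{22} = -0.1864 / 0.6636 = -0.281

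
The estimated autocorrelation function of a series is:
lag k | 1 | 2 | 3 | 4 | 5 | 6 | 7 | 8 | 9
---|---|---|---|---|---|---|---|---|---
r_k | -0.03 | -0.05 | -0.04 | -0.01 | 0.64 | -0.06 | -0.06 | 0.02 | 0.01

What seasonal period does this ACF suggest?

The largest autocorrelation is r_5 = 0.64; the remaining lags stay at or below 0.02.
The dominant spike at lag 5 indicates a seasonal period of 5.

5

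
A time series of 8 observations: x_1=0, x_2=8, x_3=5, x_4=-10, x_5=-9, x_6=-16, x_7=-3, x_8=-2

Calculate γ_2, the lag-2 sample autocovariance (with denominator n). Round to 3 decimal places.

Mean x̄ = (0 + 8 + 5 − 10 − 9 − 16 − 3 − 2)/8 = -3.3750
Deviations: 3.3750, 11.3750, 8.3750, -6.6250, -5.6250, -12.6250, 0.3750, 1.3750
Σ_{t=1}^{6}(x_t−x̄)(x_{t+2}−x̄) = -30.0313
γ_2 = -30.0313 / 8 = -3.754

-3.754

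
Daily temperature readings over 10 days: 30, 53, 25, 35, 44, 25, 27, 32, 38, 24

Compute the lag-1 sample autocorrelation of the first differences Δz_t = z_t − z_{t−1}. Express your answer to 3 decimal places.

First differences Δz: 23, -28, 10, 9, -19, 2, 5, 6, -14
Mean of differences = -0.6667
Numerator Σ(Δz_t−Δz̄)(Δz_{t+1}−Δz̄) = -1097.4444
Denominator Σ(Δz_t−Δz̄)² = 2112.0000
r_1(Δz) = -1097.4444 / 2112.0000 = -0.520

-0.520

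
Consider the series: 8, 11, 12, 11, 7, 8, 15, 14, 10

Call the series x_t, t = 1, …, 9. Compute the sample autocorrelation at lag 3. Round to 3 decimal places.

Mean x̄ = (8 + 11 + 12 + 11 + 7 + 8 + 15 + 14 + 10)/9 = 10.6667
Σ(x_t−x̄)(x_{t+3}−x̄) = (-0.8889) + (-1.2222) + (-3.5556) + (1.4444) + (-12.2222) + (1.7778) = -14.6667
Denominator Σ(x_t−x̄)² = 60.0000
r_3 = -14.6667 / 60.0000 = -0.244

-0.244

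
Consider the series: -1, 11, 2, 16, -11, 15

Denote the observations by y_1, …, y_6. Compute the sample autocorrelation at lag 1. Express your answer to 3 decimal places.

-0.758

Mean ȳ = (-1 + 11 + 2 + 16 − 11 + 15)/6 = 5.3333
Deviations from mean: -6.3333, 5.6667, -3.3333, 10.6667, -16.3333, 9.6667
Σ(y_t−ȳ)(y_{t+1}−ȳ) = (-35.8889) + (-18.8889) + (-35.5556) + (-174.2222) + (-157.8889) = -422.4444
Denominator Σ(y_t−ȳ)² = 557.3333
r_1 = -422.4444 / 557.3333 = -0.758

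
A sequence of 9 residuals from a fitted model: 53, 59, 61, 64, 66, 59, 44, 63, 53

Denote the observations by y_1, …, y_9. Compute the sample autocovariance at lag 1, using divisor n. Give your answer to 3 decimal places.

Mean ȳ = (53 + 59 + 61 + 64 + 66 + 59 + 44 + 63 + 53)/9 = 58.0000
Σ_{t=1}^{8}(y_t−ȳ)(y_{t+1}−ȳ) = -37.0000
γ_1 = -37.0000 / 9 = -4.111

-4.111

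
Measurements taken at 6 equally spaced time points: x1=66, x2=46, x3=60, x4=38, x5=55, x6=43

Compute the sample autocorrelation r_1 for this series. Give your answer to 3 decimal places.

Mean x̄ = (66 + 46 + 60 + 38 + 55 + 43)/6 = 51.3333
Numerator Σ_{t=1}^{5}(x_t−x̄)(x_{t+1}−x̄) = -319.4444
Denominator Σ(x_t−x̄)² = 579.3333
r_1 = -319.4444 / 579.3333 = -0.551

-0.551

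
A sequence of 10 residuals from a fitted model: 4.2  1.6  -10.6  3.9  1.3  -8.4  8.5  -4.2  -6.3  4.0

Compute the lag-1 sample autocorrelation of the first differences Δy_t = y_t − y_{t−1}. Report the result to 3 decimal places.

First differences Δy: -2.6, -12.2, 14.5, -2.6, -9.7, 16.9, -12.7, -2.1, 10.3
Mean of differences = -0.0222
Numerator Σ(Δy_t−Δȳ)(Δy_{t+1}−Δȳ) = -531.3560
Denominator Σ(Δy_t−Δȳ)² = 1024.0956
r_1(Δy) = -531.3560 / 1024.0956 = -0.519

-0.519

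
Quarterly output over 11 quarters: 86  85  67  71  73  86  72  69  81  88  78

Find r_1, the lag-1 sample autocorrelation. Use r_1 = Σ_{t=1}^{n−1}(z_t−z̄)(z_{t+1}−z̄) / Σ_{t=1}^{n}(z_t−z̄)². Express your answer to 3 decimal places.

0.097

Mean z̄ = (86 + 85 + 67 + 71 + 73 + 86 + 72 + 69 + 81 + 88 + 78)/11 = 77.8182
Numerator Σ_{t=1}^{10}(z_t−z̄)(z_{t+1}−z̄) = 58.1488
Denominator Σ(z_t−z̄)² = 597.6364
r_1 = 58.1488 / 597.6364 = 0.097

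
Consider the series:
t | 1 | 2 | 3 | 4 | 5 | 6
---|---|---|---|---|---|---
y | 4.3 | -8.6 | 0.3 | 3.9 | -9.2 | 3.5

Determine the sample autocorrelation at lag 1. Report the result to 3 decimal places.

-0.606

Mean ȳ = (4.3 − 8.6 + 0.3 + 3.9 − 9.2 + 3.5)/6 = -0.9667
Deviations from mean: 5.2667, -7.6333, 1.2667, 4.8667, -8.2333, 4.4667
Σ(y_t−ȳ)(y_{t+1}−ȳ) = (-40.2022) + (-9.6689) + (6.1644) + (-40.0689) + (-36.7756) = -120.5511
Denominator Σ(y_t−ȳ)² = 199.0333
r_1 = -120.5511 / 199.0333 = -0.606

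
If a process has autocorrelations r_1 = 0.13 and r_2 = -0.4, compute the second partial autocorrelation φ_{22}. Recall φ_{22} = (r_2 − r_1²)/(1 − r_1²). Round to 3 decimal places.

-0.424

φ_{22} = (r_2 − r_1²) / (1 − r_1²)
r_1² = (0.13)² = 0.0169
Numerator = -0.4 − 0.0169 = -0.4169; denominator = 1 − 0.0169 = 0.9831
φ_{22} = -0.4169 / 0.9831 = -0.424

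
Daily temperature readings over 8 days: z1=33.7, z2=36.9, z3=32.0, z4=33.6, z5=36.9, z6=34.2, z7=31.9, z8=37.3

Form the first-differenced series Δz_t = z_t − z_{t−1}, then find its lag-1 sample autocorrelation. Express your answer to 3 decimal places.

-0.355

First differences Δz: 3.2, -4.9, 1.6, 3.3, -2.7, -2.3, 5.4
Mean of differences = 0.5143
Numerator Σ(Δz_t−Δz̄)(Δz_{t+1}−Δz̄) = -31.0531
Denominator Σ(Δz_t−Δz̄)² = 87.5886
r_1(Δz) = -31.0531 / 87.5886 = -0.355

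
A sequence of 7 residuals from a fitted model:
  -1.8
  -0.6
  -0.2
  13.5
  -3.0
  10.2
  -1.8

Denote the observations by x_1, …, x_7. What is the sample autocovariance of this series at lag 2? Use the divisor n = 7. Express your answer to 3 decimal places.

14.447

Mean x̄ = (-1.8 − 0.6 − 0.2 + 13.5 − 3.0 + 10.2 − 1.8)/7 = 2.3286
Deviations: -4.1286, -2.9286, -2.5286, 11.1714, -5.3286, 7.8714, -4.1286
Σ_{t=1}^{5}(x_t−x̄)(x_{t+2}−x̄) = 101.1312
γ_2 = 101.1312 / 7 = 14.447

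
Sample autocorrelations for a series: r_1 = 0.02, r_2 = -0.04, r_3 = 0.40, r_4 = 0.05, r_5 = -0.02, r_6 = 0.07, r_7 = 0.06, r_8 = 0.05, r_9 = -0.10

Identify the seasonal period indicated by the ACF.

The largest autocorrelation is r_3 = 0.40; the remaining lags stay at or below 0.07.
The dominant spike at lag 3 indicates a seasonal period of 3.

3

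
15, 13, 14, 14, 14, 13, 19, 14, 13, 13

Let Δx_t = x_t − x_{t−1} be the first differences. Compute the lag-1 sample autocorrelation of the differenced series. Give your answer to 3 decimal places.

-0.489

First differences Δx: -2, 1, 0, 0, -1, 6, -5, -1, 0
Mean of differences = -0.2222
Numerator Σ(Δx_t−Δx̄)(Δx_{t+1}−Δx̄) = -33.0494
Denominator Σ(Δx_t−Δx̄)² = 67.5556
r_1(Δx) = -33.0494 / 67.5556 = -0.489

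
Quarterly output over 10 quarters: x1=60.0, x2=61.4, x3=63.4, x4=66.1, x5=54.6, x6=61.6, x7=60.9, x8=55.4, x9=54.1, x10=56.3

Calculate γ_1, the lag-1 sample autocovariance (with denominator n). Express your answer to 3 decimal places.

2.826

Mean x̄ = (60.0 + 61.4 + 63.4 + 66.1 + 54.6 + 61.6 + 60.9 + 55.4 + 54.1 + 56.3)/10 = 59.3800
Σ_{t=1}^{9}(x_t−x̄)(x_{t+1}−x̄) = 28.2556
γ_1 = 28.2556 / 10 = 2.826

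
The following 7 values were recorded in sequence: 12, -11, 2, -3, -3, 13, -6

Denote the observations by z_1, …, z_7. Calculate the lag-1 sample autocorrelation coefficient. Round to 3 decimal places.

-0.546

Mean z̄ = (12 − 11 + 2 − 3 − 3 + 13 − 6)/7 = 0.5714
Deviations from mean: 11.4286, -11.5714, 1.4286, -3.5714, -3.5714, 12.4286, -6.5714
Σ(z_t−z̄)(z_{t+1}−z̄) = (-132.2449) + (-16.5306) + (-5.1020) + (12.7551) + (-44.3878) + (-81.6735) = -267.1837
Denominator Σ(z_t−z̄)² = 489.7143
r_1 = -267.1837 / 489.7143 = -0.546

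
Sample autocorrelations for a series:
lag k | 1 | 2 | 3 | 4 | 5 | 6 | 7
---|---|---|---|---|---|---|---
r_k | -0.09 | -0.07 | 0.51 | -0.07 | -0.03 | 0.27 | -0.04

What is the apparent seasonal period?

3

The largest autocorrelation is r_3 = 0.51, with a weaker echo at lag 6 (0.27); the remaining lags stay at or below -0.03.
The dominant spike at lag 3 indicates a seasonal period of 3.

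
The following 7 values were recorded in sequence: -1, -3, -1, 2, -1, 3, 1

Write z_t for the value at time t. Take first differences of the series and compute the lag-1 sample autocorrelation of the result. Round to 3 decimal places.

First differences Δz: -2, 2, 3, -3, 4, -2
Mean of differences = 0.3333
Numerator Σ(Δz_t−Δz̄)(Δz_{t+1}−Δz̄) = -29.1111
Denominator Σ(Δz_t−Δz̄)² = 45.3333
r_1(Δz) = -29.1111 / 45.3333 = -0.642

-0.642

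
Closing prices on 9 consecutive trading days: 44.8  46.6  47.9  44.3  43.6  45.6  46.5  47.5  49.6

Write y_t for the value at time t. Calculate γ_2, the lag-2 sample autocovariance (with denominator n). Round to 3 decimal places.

-0.751

Mean ȳ = (44.8 + 46.6 + 47.9 + 44.3 + 43.6 + 45.6 + 46.5 + 47.5 + 49.6)/9 = 46.2667
Σ_{t=1}^{7}(y_t−ȳ)(y_{t+2}−ȳ) = -6.7622
γ_2 = -6.7622 / 9 = -0.751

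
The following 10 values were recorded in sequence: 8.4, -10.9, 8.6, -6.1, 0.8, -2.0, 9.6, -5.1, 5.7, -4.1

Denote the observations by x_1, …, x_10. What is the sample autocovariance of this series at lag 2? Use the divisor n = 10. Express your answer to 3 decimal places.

24.800

Mean x̄ = (8.4 − 10.9 + 8.6 − 6.1 + 0.8 − 2.0 + 9.6 − 5.1 + 5.7 − 4.1)/10 = 0.4900
Σ_{t=1}^{8}(x_t−x̄)(x_{t+2}−x̄) = 247.9978
γ_2 = 247.9978 / 10 = 24.800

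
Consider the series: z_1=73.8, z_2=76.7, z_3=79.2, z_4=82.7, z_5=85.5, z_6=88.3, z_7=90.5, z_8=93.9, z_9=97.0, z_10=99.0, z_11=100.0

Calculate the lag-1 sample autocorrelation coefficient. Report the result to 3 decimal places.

0.747

Mean z̄ = (73.8 + 76.7 + 79.2 + 82.7 + 85.5 + 88.3 + 90.5 + 93.9 + 97.0 + 99.0 + 100.0)/11 = 87.8727
Numerator Σ_{t=1}^{10}(z_t−z̄)(z_{t+1}−z̄) = 618.7256
Denominator Σ(z_t−z̄)² = 828.0818
r_1 = 618.7256 / 828.0818 = 0.747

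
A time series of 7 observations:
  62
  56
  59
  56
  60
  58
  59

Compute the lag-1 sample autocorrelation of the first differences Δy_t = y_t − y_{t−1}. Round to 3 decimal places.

First differences Δy: -6, 3, -3, 4, -2, 1
Mean of differences = -0.5000
Numerator Σ(Δy_t−Δȳ)(Δy_{t+1}−Δȳ) = -48.2500
Denominator Σ(Δy_t−Δȳ)² = 73.5000
r_1(Δy) = -48.2500 / 73.5000 = -0.656

-0.656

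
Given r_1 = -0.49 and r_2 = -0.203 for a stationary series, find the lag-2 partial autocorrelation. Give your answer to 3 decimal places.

φ_{22} = (r_2 − r_1²) / (1 − r_1²)
r_1² = (-0.49)² = 0.2401
Numerator = -0.203 − 0.2401 = -0.4431; denominator = 1 − 0.2401 = 0.7599
φ_{22} = -0.4431 / 0.7599 = -0.583

-0.583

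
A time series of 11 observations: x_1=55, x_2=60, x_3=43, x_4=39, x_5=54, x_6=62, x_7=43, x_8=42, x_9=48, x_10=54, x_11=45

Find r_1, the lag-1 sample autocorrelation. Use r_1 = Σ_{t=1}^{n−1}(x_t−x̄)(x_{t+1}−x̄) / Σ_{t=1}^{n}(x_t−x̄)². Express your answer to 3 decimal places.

Mean x̄ = (55 + 60 + 43 + 39 + 54 + 62 + 43 + 42 + 48 + 54 + 45)/11 = 49.5455
Numerator Σ_{t=1}^{10}(x_t−x̄)(x_{t+1}−x̄) = 18.5207
Denominator Σ(x_t−x̄)² = 610.7273
r_1 = 18.5207 / 610.7273 = 0.030

0.030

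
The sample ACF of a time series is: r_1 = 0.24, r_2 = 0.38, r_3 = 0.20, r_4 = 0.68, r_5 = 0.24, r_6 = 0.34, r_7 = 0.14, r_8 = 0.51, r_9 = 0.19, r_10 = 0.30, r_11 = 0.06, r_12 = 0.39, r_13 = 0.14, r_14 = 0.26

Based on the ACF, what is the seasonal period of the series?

The largest autocorrelation is r_4 = 0.68, with weaker echoes at lags 8 (0.51) and 12 (0.39); the remaining lags stay at or below 0.38.
The dominant spike at lag 4 indicates a seasonal period of 4.

4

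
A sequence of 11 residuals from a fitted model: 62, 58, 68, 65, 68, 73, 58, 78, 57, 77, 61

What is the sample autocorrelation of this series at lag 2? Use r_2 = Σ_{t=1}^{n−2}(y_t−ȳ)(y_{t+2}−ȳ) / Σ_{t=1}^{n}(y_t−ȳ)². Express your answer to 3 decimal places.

0.549

Mean ȳ = (62 + 58 + 68 + 65 + 68 + 73 + 58 + 78 + 57 + 77 + 61)/11 = 65.9091
Numerator Σ_{t=1}^{9}(y_t−ȳ)(y_{t+2}−ȳ) = 314.4380
Denominator Σ(y_t−ȳ)² = 572.9091
r_2 = 314.4380 / 572.9091 = 0.549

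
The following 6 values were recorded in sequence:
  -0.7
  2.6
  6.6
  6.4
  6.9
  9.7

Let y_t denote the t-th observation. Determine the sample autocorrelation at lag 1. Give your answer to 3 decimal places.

Mean ȳ = (-0.7 + 2.6 + 6.6 + 6.4 + 6.9 + 9.7)/6 = 5.2500
Deviations from mean: -5.9500, -2.6500, 1.3500, 1.1500, 1.6500, 4.4500
Σ(y_t−ȳ)(y_{t+1}−ȳ) = (15.7675) + (-3.5775) + (1.5525) + (1.8975) + (7.3425) = 22.9825
Denominator Σ(y_t−ȳ)² = 68.0950
r_1 = 22.9825 / 68.0950 = 0.338

0.338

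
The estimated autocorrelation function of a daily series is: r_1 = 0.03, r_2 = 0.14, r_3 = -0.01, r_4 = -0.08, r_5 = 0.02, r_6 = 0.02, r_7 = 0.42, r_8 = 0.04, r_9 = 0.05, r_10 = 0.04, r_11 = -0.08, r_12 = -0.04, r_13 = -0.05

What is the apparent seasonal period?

7

The largest autocorrelation is r_7 = 0.42; the remaining lags stay at or below 0.14.
The dominant spike at lag 7 indicates a seasonal period of 7.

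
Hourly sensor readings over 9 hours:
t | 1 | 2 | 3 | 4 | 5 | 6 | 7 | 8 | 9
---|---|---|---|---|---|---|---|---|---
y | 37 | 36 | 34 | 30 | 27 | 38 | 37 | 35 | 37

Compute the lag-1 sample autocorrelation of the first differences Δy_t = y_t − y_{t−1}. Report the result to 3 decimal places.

-0.150

First differences Δy: -1, -2, -4, -3, 11, -1, -2, 2
Mean of differences = 0.0000
Numerator Σ(Δy_t−Δȳ)(Δy_{t+1}−Δȳ) = -24.0000
Denominator Σ(Δy_t−Δȳ)² = 160.0000
r_1(Δy) = -24.0000 / 160.0000 = -0.150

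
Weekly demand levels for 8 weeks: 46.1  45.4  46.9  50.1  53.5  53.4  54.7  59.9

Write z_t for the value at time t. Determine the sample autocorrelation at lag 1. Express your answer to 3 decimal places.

0.564

Mean z̄ = (46.1 + 45.4 + 46.9 + 50.1 + 53.5 + 53.4 + 54.7 + 59.9)/8 = 51.2500
Deviations from mean: -5.1500, -5.8500, -4.3500, -1.1500, 2.2500, 2.1500, 3.4500, 8.6500
Σ(z_t−z̄)(z_{t+1}−z̄) = (30.1275) + (25.4475) + (5.0025) + (-2.5875) + (4.8375) + (7.4175) + (29.8425) = 100.0875
Denominator Σ(z_t−z̄)² = 177.4000
r_1 = 100.0875 / 177.4000 = 0.564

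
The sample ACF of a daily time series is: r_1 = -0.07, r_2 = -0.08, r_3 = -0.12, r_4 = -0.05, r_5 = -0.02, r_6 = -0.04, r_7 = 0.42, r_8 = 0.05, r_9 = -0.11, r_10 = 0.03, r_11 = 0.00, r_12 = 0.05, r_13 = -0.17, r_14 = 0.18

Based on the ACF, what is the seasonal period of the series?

7

The largest autocorrelation is r_7 = 0.42, with a weaker echo at lag 14 (0.18); the remaining lags stay at or below 0.05.
The dominant spike at lag 7 indicates a seasonal period of 7.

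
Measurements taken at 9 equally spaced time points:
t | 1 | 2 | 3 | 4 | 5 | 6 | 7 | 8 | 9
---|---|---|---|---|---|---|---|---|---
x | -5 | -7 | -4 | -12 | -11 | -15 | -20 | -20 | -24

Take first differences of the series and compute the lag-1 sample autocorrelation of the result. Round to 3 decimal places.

First differences Δx: -2, 3, -8, 1, -4, -5, 0, -4
Mean of differences = -2.3750
Numerator Σ(Δx_t−Δx̄)(Δx_{t+1}−Δx̄) = -58.5156
Denominator Σ(Δx_t−Δx̄)² = 89.8750
r_1(Δx) = -58.5156 / 89.8750 = -0.651

-0.651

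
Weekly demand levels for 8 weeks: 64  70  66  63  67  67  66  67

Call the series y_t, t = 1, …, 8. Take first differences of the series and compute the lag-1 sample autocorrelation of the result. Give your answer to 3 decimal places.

First differences Δy: 6, -4, -3, 4, 0, -1, 1
Mean of differences = 0.4286
Numerator Σ(Δy_t−Δȳ)(Δy_{t+1}−Δȳ) = -23.4694
Denominator Σ(Δy_t−Δȳ)² = 77.7143
r_1(Δy) = -23.4694 / 77.7143 = -0.302

-0.302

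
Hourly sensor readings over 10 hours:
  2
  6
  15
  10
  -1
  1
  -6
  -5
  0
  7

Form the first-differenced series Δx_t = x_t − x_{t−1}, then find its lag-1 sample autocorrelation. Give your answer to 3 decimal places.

First differences Δx: 4, 9, -5, -11, 2, -7, 1, 5, 7
Mean of differences = 0.5556
Numerator Σ(Δx_t−Δx̄)(Δx_{t+1}−Δx̄) = 46.0247
Denominator Σ(Δx_t−Δx̄)² = 368.2222
r_1(Δx) = 46.0247 / 368.2222 = 0.125

0.125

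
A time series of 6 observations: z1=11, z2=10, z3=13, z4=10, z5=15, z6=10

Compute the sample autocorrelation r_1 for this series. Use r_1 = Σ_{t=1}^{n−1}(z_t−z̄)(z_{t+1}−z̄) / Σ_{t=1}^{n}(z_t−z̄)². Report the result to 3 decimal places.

Mean z̄ = (11 + 10 + 13 + 10 + 15 + 10)/6 = 11.5000
Numerator Σ_{t=1}^{5}(z_t−z̄)(z_{t+1}−z̄) = -14.2500
Denominator Σ(z_t−z̄)² = 21.5000
r_1 = -14.2500 / 21.5000 = -0.663

-0.663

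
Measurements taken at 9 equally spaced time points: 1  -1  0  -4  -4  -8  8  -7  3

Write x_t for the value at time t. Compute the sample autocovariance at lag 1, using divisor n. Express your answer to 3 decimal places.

Mean x̄ = (1 − 1 + 0 − 4 − 4 − 8 + 8 − 7 + 3)/9 = -1.3333
Σ_{t=1}^{8}(x_t−x̄)(x_{t+1}−x̄) = -117.1111
γ_1 = -117.1111 / 9 = -13.012

-13.012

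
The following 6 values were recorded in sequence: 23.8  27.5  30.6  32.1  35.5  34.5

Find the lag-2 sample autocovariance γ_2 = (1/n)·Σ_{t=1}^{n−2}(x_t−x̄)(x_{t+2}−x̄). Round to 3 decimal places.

0.182

Mean x̄ = (23.8 + 27.5 + 30.6 + 32.1 + 35.5 + 34.5)/6 = 30.6667
Σ_{t=1}^{4}(x_t−x̄)(x_{t+2}−x̄) = 1.0911
γ_2 = 1.0911 / 6 = 0.182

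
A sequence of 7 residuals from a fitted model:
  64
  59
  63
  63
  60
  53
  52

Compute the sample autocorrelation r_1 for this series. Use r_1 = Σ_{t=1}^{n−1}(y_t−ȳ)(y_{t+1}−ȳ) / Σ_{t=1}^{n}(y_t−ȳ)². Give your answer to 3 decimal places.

Mean ȳ = (64 + 59 + 63 + 63 + 60 + 53 + 52)/7 = 59.1429
Deviations from mean: 4.8571, -0.1429, 3.8571, 3.8571, 0.8571, -6.1429, -7.1429
Σ(y_t−ȳ)(y_{t+1}−ȳ) = (-0.6939) + (-0.5510) + (14.8776) + (3.3061) + (-5.2653) + (43.8776) = 55.5510
Denominator Σ(y_t−ȳ)² = 142.8571
r_1 = 55.5510 / 142.8571 = 0.389

0.389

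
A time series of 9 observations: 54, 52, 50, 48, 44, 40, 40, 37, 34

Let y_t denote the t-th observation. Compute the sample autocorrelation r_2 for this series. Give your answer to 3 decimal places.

0.361

Mean ȳ = (54 + 52 + 50 + 48 + 44 + 40 + 40 + 37 + 34)/9 = 44.3333
Numerator Σ_{t=1}^{7}(y_t−ȳ)(y_{t+2}−ȳ) = 143.1111
Denominator Σ(y_t−ȳ)² = 396.0000
r_2 = 143.1111 / 396.0000 = 0.361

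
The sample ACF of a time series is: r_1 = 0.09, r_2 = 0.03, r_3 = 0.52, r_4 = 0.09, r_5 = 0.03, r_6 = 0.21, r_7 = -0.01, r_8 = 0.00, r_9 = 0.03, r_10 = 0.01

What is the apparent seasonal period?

The largest autocorrelation is r_3 = 0.52, with a weaker echo at lag 6 (0.21); the remaining lags stay at or below 0.09.
The dominant spike at lag 3 indicates a seasonal period of 3.

3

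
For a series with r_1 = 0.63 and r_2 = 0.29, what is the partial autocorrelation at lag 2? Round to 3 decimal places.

φ_{22} = (r_2 − r_1²) / (1 − r_1²)
r_1² = (0.63)² = 0.3969
Numerator = 0.29 − 0.3969 = -0.1069; denominator = 1 − 0.3969 = 0.6031
φ_{22} = -0.1069 / 0.6031 = -0.177

-0.177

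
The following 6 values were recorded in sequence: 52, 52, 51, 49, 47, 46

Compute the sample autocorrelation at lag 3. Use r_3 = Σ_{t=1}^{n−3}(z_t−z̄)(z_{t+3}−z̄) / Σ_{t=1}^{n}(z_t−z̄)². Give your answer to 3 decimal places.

-0.381

Mean z̄ = (52 + 52 + 51 + 49 + 47 + 46)/6 = 49.5000
Deviations from mean: 2.5000, 2.5000, 1.5000, -0.5000, -2.5000, -3.5000
Numerator Σ_{t=1}^{3}(z_t−z̄)(z_{t+3}−z̄) = -12.7500
Denominator Σ(z_t−z̄)² = 33.5000
r_3 = -12.7500 / 33.5000 = -0.381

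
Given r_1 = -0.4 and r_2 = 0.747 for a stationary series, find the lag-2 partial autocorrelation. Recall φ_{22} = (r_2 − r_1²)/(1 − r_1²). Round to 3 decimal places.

φ_{22} = (r_2 − r_1²) / (1 − r_1²)
r_1² = (-0.4)² = 0.16
Numerator = 0.747 − 0.1600 = 0.5870; denominator = 1 − 0.1600 = 0.8400
φ_{22} = 0.5870 / 0.8400 = 0.699

0.699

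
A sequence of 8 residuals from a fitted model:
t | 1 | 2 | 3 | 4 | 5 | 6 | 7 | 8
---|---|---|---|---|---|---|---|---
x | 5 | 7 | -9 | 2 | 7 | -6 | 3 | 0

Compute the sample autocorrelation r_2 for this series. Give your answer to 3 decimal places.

-0.333

Mean x̄ = (5 + 7 − 9 + 2 + 7 − 6 + 3 + 0)/8 = 1.1250
Deviations from mean: 3.8750, 5.8750, -10.1250, 0.8750, 5.8750, -7.1250, 1.8750, -1.1250
Numerator Σ_{t=1}^{6}(x_t−x̄)(x_{t+2}−x̄) = -80.7813
Denominator Σ(x_t−x̄)² = 242.8750
r_2 = -80.7813 / 242.8750 = -0.333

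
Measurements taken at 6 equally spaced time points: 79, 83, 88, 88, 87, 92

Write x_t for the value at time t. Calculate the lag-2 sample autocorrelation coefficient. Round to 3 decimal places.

-0.065

Mean x̄ = (79 + 83 + 88 + 88 + 87 + 92)/6 = 86.1667
Σ(x_t−x̄)(x_{t+2}−x̄) = (-13.1389) + (-5.8056) + (1.5278) + (10.6944) = -6.7222
Denominator Σ(x_t−x̄)² = 102.8333
r_2 = -6.7222 / 102.8333 = -0.065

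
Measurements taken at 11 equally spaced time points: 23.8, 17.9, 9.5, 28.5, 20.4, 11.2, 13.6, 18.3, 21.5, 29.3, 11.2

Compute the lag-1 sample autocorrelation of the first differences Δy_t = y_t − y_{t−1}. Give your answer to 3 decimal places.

-0.281

First differences Δy: -5.9, -8.4, 19.0, -8.1, -9.2, 2.4, 4.7, 3.2, 7.8, -18.1
Mean of differences = -1.2600
Numerator Σ(Δy_t−Δȳ)(Δy_{t+1}−Δȳ) = -288.6236
Denominator Σ(Δy_t−Δȳ)² = 1027.2840
r_1(Δy) = -288.6236 / 1027.2840 = -0.281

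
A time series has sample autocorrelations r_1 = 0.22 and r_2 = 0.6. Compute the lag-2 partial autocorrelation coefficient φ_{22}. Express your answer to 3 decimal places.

φ_{22} = (r_2 − r_1²) / (1 − r_1²)
r_1² = (0.22)² = 0.0484
Numerator = 0.6 − 0.0484 = 0.5516; denominator = 1 − 0.0484 = 0.9516
φ_{22} = 0.5516 / 0.9516 = 0.580

0.580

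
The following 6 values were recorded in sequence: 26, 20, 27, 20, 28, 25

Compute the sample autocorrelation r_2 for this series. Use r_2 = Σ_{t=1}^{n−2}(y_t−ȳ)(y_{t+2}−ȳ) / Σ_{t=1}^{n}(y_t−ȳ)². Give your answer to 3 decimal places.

Mean ȳ = (26 + 20 + 27 + 20 + 28 + 25)/6 = 24.3333
Numerator Σ_{t=1}^{4}(y_t−ȳ)(y_{t+2}−ȳ) = 30.1111
Denominator Σ(y_t−ȳ)² = 61.3333
r_2 = 30.1111 / 61.3333 = 0.491

0.491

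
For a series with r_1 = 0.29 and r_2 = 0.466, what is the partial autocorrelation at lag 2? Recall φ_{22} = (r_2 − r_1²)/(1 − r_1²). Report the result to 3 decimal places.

0.417

φ_{22} = (r_2 − r_1²) / (1 − r_1²)
r_1² = (0.29)² = 0.0841
Numerator = 0.466 − 0.0841 = 0.3819; denominator = 1 − 0.0841 = 0.9159
φ_{22} = 0.3819 / 0.9159 = 0.417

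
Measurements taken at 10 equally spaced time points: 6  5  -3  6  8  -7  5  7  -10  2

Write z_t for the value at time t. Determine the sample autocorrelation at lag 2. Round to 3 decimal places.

Mean z̄ = (6 + 5 − 3 + 6 + 8 − 7 + 5 + 7 − 10 + 2)/10 = 1.9000
Numerator Σ_{t=1}^{8}(z_t−z̄)(z_{t+2}−z̄) = -136.6200
Denominator Σ(z_t−z̄)² = 360.9000
r_2 = -136.6200 / 360.9000 = -0.379

-0.379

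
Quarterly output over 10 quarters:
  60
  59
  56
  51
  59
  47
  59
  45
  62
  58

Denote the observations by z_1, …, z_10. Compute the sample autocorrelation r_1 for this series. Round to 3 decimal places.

-0.480

Mean z̄ = (60 + 59 + 56 + 51 + 59 + 47 + 59 + 45 + 62 + 58)/10 = 55.6000
Numerator Σ_{t=1}^{9}(z_t−z̄)(z_{t+1}−z̄) = -148.1600
Denominator Σ(z_t−z̄)² = 308.4000
r_1 = -148.1600 / 308.4000 = -0.480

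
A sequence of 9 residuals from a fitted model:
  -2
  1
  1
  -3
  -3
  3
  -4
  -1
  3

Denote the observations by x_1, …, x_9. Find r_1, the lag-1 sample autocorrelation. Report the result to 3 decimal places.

Mean x̄ = (-2 + 1 + 1 − 3 − 3 + 3 − 4 − 1 + 3)/9 = -0.5556
Numerator Σ_{t=1}^{8}(x_t−x̄)(x_{t+1}−x̄) = -18.6420
Denominator Σ(x_t−x̄)² = 56.2222
r_1 = -18.6420 / 56.2222 = -0.332

-0.332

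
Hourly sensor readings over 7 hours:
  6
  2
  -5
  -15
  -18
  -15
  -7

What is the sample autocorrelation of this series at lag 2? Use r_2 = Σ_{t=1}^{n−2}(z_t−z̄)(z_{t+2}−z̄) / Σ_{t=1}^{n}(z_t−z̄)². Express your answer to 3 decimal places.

Mean z̄ = (6 + 2 − 5 − 15 − 18 − 15 − 7)/7 = -7.4286
Deviations from mean: 13.4286, 9.4286, 2.4286, -7.5714, -10.5714, -7.5714, 0.4286
Numerator Σ_{t=1}^{5}(z_t−z̄)(z_{t+2}−z̄) = -11.6531
Denominator Σ(z_t−z̄)² = 501.7143
r_2 = -11.6531 / 501.7143 = -0.023

-0.023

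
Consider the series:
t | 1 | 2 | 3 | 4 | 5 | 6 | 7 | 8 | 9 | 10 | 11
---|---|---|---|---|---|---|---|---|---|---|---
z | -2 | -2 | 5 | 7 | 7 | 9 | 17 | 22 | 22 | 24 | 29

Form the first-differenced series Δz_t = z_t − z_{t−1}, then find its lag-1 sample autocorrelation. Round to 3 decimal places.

-0.129

First differences Δz: 0, 7, 2, 0, 2, 8, 5, 0, 2, 5
Mean of differences = 3.1000
Numerator Σ(Δz_t−Δz̄)(Δz_{t+1}−Δz̄) = -10.2100
Denominator Σ(Δz_t−Δz̄)² = 78.9000
r_1(Δz) = -10.2100 / 78.9000 = -0.129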